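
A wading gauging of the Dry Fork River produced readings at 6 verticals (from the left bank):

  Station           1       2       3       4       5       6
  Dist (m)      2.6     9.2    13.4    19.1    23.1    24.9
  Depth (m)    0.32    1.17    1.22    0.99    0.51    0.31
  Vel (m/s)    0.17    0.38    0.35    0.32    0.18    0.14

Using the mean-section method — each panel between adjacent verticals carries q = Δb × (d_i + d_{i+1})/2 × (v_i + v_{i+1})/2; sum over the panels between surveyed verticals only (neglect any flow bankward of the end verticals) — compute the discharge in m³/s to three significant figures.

Panel 1-2: Δb = 6.6 m, d̄ = (0.32+1.17)/2 = 0.745, v̄ = (0.17+0.38)/2 = 0.275 → q = 6.6×0.745×0.275 = 1.352 m³/s
Panel 2-3: Δb = 4.2 m, d̄ = (1.17+1.22)/2 = 1.195, v̄ = (0.38+0.35)/2 = 0.365 → q = 4.2×1.195×0.365 = 1.832 m³/s
Panel 3-4: Δb = 5.7 m, d̄ = (1.22+0.99)/2 = 1.105, v̄ = (0.35+0.32)/2 = 0.335 → q = 5.7×1.105×0.335 = 2.110 m³/s
Panel 4-5: Δb = 4 m, d̄ = (0.99+0.51)/2 = 0.75, v̄ = (0.32+0.18)/2 = 0.25 → q = 4×0.75×0.25 = 0.7500 m³/s
Panel 5-6: Δb = 1.8 m, d̄ = (0.51+0.31)/2 = 0.41, v̄ = (0.18+0.14)/2 = 0.16 → q = 1.8×0.41×0.16 = 0.1181 m³/s
Q = Σ q = 6.162 m³/s

6.16 m³/s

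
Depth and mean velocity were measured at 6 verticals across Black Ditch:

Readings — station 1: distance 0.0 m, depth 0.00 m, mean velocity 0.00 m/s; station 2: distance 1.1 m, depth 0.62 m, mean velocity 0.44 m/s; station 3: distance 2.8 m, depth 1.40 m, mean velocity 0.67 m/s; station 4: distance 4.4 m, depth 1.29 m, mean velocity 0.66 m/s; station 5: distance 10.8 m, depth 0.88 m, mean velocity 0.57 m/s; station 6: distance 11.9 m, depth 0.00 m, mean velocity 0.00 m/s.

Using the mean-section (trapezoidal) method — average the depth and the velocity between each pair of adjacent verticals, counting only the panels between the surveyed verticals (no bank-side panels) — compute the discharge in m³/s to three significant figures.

Panel 1-2: Δb = 1.1 m, d̄ = (0.00+0.62)/2 = 0.31, v̄ = (0.00+0.44)/2 = 0.22 → q = 1.1×0.31×0.22 = 0.07502 m³/s
Panel 2-3: Δb = 1.7 m, d̄ = (0.62+1.40)/2 = 1.01, v̄ = (0.44+0.67)/2 = 0.555 → q = 1.7×1.01×0.555 = 0.9529 m³/s
Panel 3-4: Δb = 1.6 m, d̄ = (1.40+1.29)/2 = 1.345, v̄ = (0.67+0.66)/2 = 0.665 → q = 1.6×1.345×0.665 = 1.431 m³/s
Panel 4-5: Δb = 6.4 m, d̄ = (1.29+0.88)/2 = 1.085, v̄ = (0.66+0.57)/2 = 0.615 → q = 6.4×1.085×0.615 = 4.271 m³/s
Panel 5-6: Δb = 1.1 m, d̄ = (0.88+0.00)/2 = 0.44, v̄ = (0.57+0.00)/2 = 0.285 → q = 1.1×0.44×0.285 = 0.1379 m³/s
Q = Σ q = 6.868 m³/s

6.87 m³/s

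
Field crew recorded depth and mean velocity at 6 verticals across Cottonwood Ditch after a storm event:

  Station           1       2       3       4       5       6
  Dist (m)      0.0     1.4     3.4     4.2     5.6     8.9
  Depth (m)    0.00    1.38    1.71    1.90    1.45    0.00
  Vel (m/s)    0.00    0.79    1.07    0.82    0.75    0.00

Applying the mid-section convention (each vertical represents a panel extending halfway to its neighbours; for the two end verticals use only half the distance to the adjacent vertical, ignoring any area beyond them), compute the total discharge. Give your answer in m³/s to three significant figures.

8.68 m³/s

w_2 = (3.4 − 0.0)/2 = 1.7 m; q_2 = 0.79 × 1.38 × 1.7 = 1.853 m³/s
w_3 = (4.2 − 1.4)/2 = 1.4 m; q_3 = 1.07 × 1.71 × 1.4 = 2.562 m³/s
w_4 = (5.6 − 3.4)/2 = 1.1 m; q_4 = 0.82 × 1.90 × 1.1 = 1.714 m³/s
w_5 = (8.9 − 4.2)/2 = 2.35 m; q_5 = 0.75 × 1.45 × 2.35 = 2.556 m³/s
Stations 1, 6 contribute zero (depth or velocity is 0).
Q = Σ qᵢ = 8.684 m³/s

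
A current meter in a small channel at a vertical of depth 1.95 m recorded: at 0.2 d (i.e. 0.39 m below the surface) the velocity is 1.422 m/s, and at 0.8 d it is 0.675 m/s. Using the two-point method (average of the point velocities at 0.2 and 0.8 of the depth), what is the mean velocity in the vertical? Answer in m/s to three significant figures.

1.05 m/s

v̄ = (1.422 + 0.675) / 2 = 1.049 m/s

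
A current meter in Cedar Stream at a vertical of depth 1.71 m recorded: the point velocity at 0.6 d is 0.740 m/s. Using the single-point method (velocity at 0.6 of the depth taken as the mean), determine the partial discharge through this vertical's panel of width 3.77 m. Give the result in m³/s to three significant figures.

4.77 m³/s

v̄ = v₀.₆ = 0.740 m/s
q = v̄ × d × w = 0.7400 × 1.71 × 3.77 = 4.771 m³/s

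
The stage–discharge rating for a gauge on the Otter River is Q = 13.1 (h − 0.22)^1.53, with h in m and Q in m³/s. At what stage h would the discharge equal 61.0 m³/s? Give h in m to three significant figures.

h − h₀ = (Q/C)^(1/b) = (61.0/13.1)^(1/1.53) = 2.733 m
h = 0.22 + 2.733 = 2.953 m

2.95 m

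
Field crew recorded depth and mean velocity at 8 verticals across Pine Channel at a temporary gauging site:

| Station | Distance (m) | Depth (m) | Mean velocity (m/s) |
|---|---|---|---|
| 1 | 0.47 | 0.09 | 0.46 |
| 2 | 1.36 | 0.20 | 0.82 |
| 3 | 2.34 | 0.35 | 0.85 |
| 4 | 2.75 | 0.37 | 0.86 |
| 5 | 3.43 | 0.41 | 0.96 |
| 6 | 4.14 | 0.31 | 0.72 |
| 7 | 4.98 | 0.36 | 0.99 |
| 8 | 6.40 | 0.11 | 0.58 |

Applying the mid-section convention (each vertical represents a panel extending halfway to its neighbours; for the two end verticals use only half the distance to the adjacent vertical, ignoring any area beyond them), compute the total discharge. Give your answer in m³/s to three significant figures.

w_1 = (1.36 − 0.47)/2 = 0.445 m; q_1 = 0.46 × 0.09 × 0.445 = 0.01842 m³/s
w_2 = (2.34 − 0.47)/2 = 0.935 m; q_2 = 0.82 × 0.20 × 0.935 = 0.1533 m³/s
w_3 = (2.75 − 1.36)/2 = 0.695 m; q_3 = 0.85 × 0.35 × 0.695 = 0.2068 m³/s
w_4 = (3.43 − 2.34)/2 = 0.545 m; q_4 = 0.86 × 0.37 × 0.545 = 0.1734 m³/s
w_5 = (4.14 − 2.75)/2 = 0.695 m; q_5 = 0.96 × 0.41 × 0.695 = 0.2736 m³/s
w_6 = (4.98 − 3.43)/2 = 0.775 m; q_6 = 0.72 × 0.31 × 0.775 = 0.1730 m³/s
w_7 = (6.40 − 4.14)/2 = 1.13 m; q_7 = 0.99 × 0.36 × 1.13 = 0.4027 m³/s
w_8 = (6.40 − 4.98)/2 = 0.71 m; q_8 = 0.58 × 0.11 × 0.71 = 0.04530 m³/s
Q = Σ qᵢ = 1.447 m³/s

1.45 m³/s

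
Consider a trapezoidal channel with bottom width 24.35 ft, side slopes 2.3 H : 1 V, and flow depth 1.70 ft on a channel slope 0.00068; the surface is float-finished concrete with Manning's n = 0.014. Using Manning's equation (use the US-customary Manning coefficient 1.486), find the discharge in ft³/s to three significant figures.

171 ft³/s

A = (b + z·y)·y = (24.35 + 2.3×1.70)×1.70 = 48.04 ft²
P = b + 2y√(1+z²) = 24.35 + 2×1.70×√(1+2.3²) = 32.88 ft
R = A/P = 48.04/32.88 = 1.461 ft
Q = (1.486/n)·A·R^(2/3)·S^(1/2) = (1.486/0.014) × 48.04 × 1.461^(2/3) × 0.00068^(1/2) = 171.2 ft³/s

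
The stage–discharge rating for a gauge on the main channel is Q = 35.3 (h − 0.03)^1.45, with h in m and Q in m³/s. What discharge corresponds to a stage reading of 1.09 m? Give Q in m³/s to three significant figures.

Q = 35.3 × (1.09 − 0.03)^1.45 = 35.3 × 1.06^1.45 = 38.41 m³/s

38.4 m³/s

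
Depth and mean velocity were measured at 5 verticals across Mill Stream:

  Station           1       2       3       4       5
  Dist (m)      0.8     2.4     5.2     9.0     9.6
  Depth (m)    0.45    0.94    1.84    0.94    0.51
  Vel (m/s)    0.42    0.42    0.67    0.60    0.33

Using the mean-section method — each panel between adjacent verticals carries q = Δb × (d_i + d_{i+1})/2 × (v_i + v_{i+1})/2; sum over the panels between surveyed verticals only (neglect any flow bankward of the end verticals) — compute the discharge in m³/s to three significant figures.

6.14 m³/s

Panel 1-2: Δb = 1.6 m, d̄ = (0.45+0.94)/2 = 0.695, v̄ = (0.42+0.42)/2 = 0.42 → q = 1.6×0.695×0.42 = 0.4670 m³/s
Panel 2-3: Δb = 2.8 m, d̄ = (0.94+1.84)/2 = 1.39, v̄ = (0.42+0.67)/2 = 0.545 → q = 2.8×1.39×0.545 = 2.121 m³/s
Panel 3-4: Δb = 3.8 m, d̄ = (1.84+0.94)/2 = 1.39, v̄ = (0.67+0.60)/2 = 0.635 → q = 3.8×1.39×0.635 = 3.354 m³/s
Panel 4-5: Δb = 0.6 m, d̄ = (0.94+0.51)/2 = 0.725, v̄ = (0.60+0.33)/2 = 0.465 → q = 0.6×0.725×0.465 = 0.2023 m³/s
Q = Σ q = 6.145 m³/s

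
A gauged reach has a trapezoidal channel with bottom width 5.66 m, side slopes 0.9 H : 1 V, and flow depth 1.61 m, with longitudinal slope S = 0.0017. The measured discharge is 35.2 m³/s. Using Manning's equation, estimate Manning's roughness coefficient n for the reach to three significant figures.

0.0147

A = (b + z·y)·y = (5.66 + 0.9×1.61)×1.61 = 11.45 m²
P = b + 2y√(1+z²) = 5.66 + 2×1.61×√(1+0.9²) = 9.992 m
R = A/P = 11.45/9.992 = 1.145 m
n = (1/Q)·A·R^(2/3)·S^(1/2) = (1/35.2) × 11.45 × 1.095 × 0.04123 = 0.01468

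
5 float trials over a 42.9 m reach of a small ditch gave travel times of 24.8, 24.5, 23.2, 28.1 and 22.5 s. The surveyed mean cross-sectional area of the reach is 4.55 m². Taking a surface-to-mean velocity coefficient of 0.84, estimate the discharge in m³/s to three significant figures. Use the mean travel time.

t̄ = (24.8 + 24.5 + 23.2 + 28.1 + 22.5) / 5 = 24.62 s
v_surface = L / t̄ = 42.9 / 24.62 = 1.742 m/s
v_mean = 0.84 × 1.742 = 1.464 m/s
Q = A × v_mean = 4.55 × 1.464 = 6.660 m³/s

6.66 m³/s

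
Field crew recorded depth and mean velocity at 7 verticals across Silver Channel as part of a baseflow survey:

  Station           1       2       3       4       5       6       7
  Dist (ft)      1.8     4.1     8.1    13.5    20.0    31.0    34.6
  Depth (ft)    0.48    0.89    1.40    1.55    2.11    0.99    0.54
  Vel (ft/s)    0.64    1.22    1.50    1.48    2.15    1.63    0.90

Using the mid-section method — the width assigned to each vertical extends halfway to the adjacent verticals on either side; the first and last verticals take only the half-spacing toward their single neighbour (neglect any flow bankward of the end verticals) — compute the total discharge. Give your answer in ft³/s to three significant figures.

w_1 = (4.1 − 1.8)/2 = 1.15 ft; q_1 = 0.64 × 0.48 × 1.15 = 0.3533 ft³/s
w_2 = (8.1 − 1.8)/2 = 3.15 ft; q_2 = 1.22 × 0.89 × 3.15 = 3.420 ft³/s
w_3 = (13.5 − 4.1)/2 = 4.7 ft; q_3 = 1.50 × 1.40 × 4.7 = 9.870 ft³/s
w_4 = (20.0 − 8.1)/2 = 5.95 ft; q_4 = 1.48 × 1.55 × 5.95 = 13.65 ft³/s
w_5 = (31.0 − 13.5)/2 = 8.75 ft; q_5 = 2.15 × 2.11 × 8.75 = 39.69 ft³/s
w_6 = (34.6 − 20.0)/2 = 7.3 ft; q_6 = 1.63 × 0.99 × 7.3 = 11.78 ft³/s
w_7 = (34.6 − 31.0)/2 = 1.8 ft; q_7 = 0.90 × 0.54 × 1.8 = 0.8748 ft³/s
Q = Σ qᵢ = 79.64 ft³/s

79.6 ft³/s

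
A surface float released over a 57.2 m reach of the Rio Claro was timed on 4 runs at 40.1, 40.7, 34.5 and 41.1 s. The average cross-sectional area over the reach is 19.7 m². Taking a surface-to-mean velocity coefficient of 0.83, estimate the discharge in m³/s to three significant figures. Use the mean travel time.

t̄ = (40.1 + 40.7 + 34.5 + 41.1) / 4 = 39.1 s
v_surface = L / t̄ = 57.2 / 39.1 = 1.463 m/s
v_mean = 0.83 × 1.463 = 1.214 m/s
Q = A × v_mean = 19.7 × 1.214 = 23.92 m³/s

23.9 m³/s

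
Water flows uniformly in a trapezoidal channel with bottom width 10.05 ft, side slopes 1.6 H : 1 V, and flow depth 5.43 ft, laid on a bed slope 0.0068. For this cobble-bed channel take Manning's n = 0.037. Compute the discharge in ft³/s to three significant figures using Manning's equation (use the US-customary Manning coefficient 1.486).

A = (b + z·y)·y = (10.05 + 1.6×5.43)×5.43 = 101.7 ft²
P = b + 2y√(1+z²) = 10.05 + 2×5.43×√(1+1.6²) = 30.54 ft
R = A/P = 101.7/30.54 = 3.332 ft
Q = (1.486/n)·A·R^(2/3)·S^(1/2) = (1.486/0.037) × 101.7 × 3.332^(2/3) × 0.0068^(1/2) = 751.7 ft³/s

752 ft³/s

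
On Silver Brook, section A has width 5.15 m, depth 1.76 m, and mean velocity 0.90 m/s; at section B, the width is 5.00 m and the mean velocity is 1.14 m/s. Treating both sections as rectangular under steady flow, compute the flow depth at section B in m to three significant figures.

Q = A₁V₁ = (5.15×1.76) × 0.90 = 8.158 m³/s
d₂ = Q/(b₂ V₂) = 8.158/(5.00×1.14) = 1.431 m

1.43 m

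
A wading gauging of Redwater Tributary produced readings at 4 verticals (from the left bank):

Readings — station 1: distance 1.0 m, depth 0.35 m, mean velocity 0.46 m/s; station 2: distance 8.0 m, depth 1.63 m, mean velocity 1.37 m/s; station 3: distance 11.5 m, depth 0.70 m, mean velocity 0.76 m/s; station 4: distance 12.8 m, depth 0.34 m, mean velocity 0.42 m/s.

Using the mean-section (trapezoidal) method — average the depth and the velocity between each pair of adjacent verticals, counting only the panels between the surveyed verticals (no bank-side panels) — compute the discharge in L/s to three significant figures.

11100 L/s

Panel 1-2: Δb = 7 m, d̄ = (0.35+1.63)/2 = 0.99, v̄ = (0.46+1.37)/2 = 0.915 → q = 7×0.99×0.915 = 6.341 m³/s
Panel 2-3: Δb = 3.5 m, d̄ = (1.63+0.70)/2 = 1.165, v̄ = (1.37+0.76)/2 = 1.065 → q = 3.5×1.165×1.065 = 4.343 m³/s
Panel 3-4: Δb = 1.3 m, d̄ = (0.70+0.34)/2 = 0.52, v̄ = (0.76+0.42)/2 = 0.59 → q = 1.3×0.52×0.59 = 0.3988 m³/s
Q = Σ q = 11.08 m³/s
= 11.08 × 1000 = 11080 L/s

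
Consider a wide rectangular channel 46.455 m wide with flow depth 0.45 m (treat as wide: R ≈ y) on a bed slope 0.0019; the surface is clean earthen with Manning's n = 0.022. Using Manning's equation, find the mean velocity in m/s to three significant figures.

A = b·y = 46.455 × 0.45 = 20.90 m²
Wide channel: R ≈ y = 0.45 m
Q = (1/n)·A·R^(2/3)·S^(1/2) = (1/0.022) × 20.90 × 0.4500^(2/3) × 0.0019^(1/2) = 24.32 m³/s
V = Q/A = 24.32/20.90 = 1.163 m/s

1.16 m/s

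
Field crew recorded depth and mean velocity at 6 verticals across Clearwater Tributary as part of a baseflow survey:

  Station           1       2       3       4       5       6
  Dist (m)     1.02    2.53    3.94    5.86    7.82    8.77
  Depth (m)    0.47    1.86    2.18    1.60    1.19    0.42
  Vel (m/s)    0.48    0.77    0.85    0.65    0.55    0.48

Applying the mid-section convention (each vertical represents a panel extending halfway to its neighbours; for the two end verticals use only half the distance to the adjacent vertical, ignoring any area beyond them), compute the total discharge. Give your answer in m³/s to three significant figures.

8.41 m³/s

w_1 = (2.53 − 1.02)/2 = 0.755 m; q_1 = 0.48 × 0.47 × 0.755 = 0.1703 m³/s
w_2 = (3.94 − 1.02)/2 = 1.46 m; q_2 = 0.77 × 1.86 × 1.46 = 2.091 m³/s
w_3 = (5.86 − 2.53)/2 = 1.665 m; q_3 = 0.85 × 2.18 × 1.665 = 3.085 m³/s
w_4 = (7.82 − 3.94)/2 = 1.94 m; q_4 = 0.65 × 1.60 × 1.94 = 2.018 m³/s
w_5 = (8.77 − 5.86)/2 = 1.455 m; q_5 = 0.55 × 1.19 × 1.455 = 0.9523 m³/s
w_6 = (8.77 − 7.82)/2 = 0.475 m; q_6 = 0.48 × 0.42 × 0.475 = 0.09576 m³/s
Q = Σ qᵢ = 8.412 m³/s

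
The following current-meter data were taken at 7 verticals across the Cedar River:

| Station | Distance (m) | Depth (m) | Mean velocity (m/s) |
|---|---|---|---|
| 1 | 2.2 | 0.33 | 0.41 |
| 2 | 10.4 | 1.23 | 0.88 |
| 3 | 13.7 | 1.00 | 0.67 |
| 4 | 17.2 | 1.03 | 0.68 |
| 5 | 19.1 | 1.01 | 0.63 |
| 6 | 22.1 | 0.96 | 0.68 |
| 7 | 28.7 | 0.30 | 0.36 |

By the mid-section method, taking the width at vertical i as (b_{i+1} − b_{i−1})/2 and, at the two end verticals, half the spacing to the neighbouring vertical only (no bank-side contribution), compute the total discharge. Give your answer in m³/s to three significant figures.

16.0 m³/s

w_1 = (10.4 − 2.2)/2 = 4.1 m; q_1 = 0.41 × 0.33 × 4.1 = 0.5547 m³/s
w_2 = (13.7 − 2.2)/2 = 5.75 m; q_2 = 0.88 × 1.23 × 5.75 = 6.224 m³/s
w_3 = (17.2 − 10.4)/2 = 3.4 m; q_3 = 0.67 × 1.00 × 3.4 = 2.278 m³/s
w_4 = (19.1 − 13.7)/2 = 2.7 m; q_4 = 0.68 × 1.03 × 2.7 = 1.891 m³/s
w_5 = (22.1 − 17.2)/2 = 2.45 m; q_5 = 0.63 × 1.01 × 2.45 = 1.559 m³/s
w_6 = (28.7 − 19.1)/2 = 4.8 m; q_6 = 0.68 × 0.96 × 4.8 = 3.133 m³/s
w_7 = (28.7 − 22.1)/2 = 3.3 m; q_7 = 0.36 × 0.30 × 3.3 = 0.3564 m³/s
Q = Σ qᵢ = 16.00 m³/s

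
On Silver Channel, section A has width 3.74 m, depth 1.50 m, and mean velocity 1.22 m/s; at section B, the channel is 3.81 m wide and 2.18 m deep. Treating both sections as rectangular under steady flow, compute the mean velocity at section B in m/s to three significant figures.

0.824 m/s

Q = A₁V₁ = (3.74×1.50) × 1.22 = 6.844 m³/s
A₂ = 3.81 × 2.18 = 8.306 m²
V₂ = Q/A₂ = 6.844/8.306 = 0.8240 m/s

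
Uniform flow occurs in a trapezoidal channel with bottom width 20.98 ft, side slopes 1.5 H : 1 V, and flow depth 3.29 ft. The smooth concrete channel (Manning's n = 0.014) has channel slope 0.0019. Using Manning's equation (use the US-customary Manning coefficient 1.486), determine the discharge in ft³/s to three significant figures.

A = (b + z·y)·y = (20.98 + 1.5×3.29)×3.29 = 85.26 ft²
P = b + 2y√(1+z²) = 20.98 + 2×3.29×√(1+1.5²) = 32.84 ft
R = A/P = 85.26/32.84 = 2.596 ft
Q = (1.486/n)·A·R^(2/3)·S^(1/2) = (1.486/0.014) × 85.26 × 2.596^(2/3) × 0.0019^(1/2) = 745.1 ft³/s

745 ft³/s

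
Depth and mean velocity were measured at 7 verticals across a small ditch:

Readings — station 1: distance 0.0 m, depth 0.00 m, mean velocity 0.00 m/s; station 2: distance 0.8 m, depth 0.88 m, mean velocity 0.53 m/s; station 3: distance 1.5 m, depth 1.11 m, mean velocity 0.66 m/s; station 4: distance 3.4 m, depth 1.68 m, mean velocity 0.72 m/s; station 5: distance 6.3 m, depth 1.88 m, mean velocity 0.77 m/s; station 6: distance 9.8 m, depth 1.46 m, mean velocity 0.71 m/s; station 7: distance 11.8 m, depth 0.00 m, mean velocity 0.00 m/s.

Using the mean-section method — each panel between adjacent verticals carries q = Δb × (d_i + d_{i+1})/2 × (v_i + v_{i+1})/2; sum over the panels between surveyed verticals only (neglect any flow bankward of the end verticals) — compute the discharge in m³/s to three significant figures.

11.0 m³/s

Panel 1-2: Δb = 0.8 m, d̄ = (0.00+0.88)/2 = 0.44, v̄ = (0.00+0.53)/2 = 0.265 → q = 0.8×0.44×0.265 = 0.09328 m³/s
Panel 2-3: Δb = 0.7 m, d̄ = (0.88+1.11)/2 = 0.995, v̄ = (0.53+0.66)/2 = 0.595 → q = 0.7×0.995×0.595 = 0.4144 m³/s
Panel 3-4: Δb = 1.9 m, d̄ = (1.11+1.68)/2 = 1.395, v̄ = (0.66+0.72)/2 = 0.69 → q = 1.9×1.395×0.69 = 1.829 m³/s
Panel 4-5: Δb = 2.9 m, d̄ = (1.68+1.88)/2 = 1.78, v̄ = (0.72+0.77)/2 = 0.745 → q = 2.9×1.78×0.745 = 3.846 m³/s
Panel 5-6: Δb = 3.5 m, d̄ = (1.88+1.46)/2 = 1.67, v̄ = (0.77+0.71)/2 = 0.74 → q = 3.5×1.67×0.74 = 4.325 m³/s
Panel 6-7: Δb = 2 m, d̄ = (1.46+0.00)/2 = 0.73, v̄ = (0.71+0.00)/2 = 0.355 → q = 2×0.73×0.355 = 0.5183 m³/s
Q = Σ q = 11.03 m³/s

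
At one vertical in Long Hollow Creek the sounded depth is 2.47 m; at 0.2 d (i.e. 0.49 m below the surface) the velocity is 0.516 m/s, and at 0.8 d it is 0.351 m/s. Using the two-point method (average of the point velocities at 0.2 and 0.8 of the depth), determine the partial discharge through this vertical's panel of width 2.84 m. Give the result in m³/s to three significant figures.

3.04 m³/s

v̄ = (0.516 + 0.351) / 2 = 0.4335 m/s
q = v̄ × d × w = 0.4335 × 2.47 × 2.84 = 3.041 m³/s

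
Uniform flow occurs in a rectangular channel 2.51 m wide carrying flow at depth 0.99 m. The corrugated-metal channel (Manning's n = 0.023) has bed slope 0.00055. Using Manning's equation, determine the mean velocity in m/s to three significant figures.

A = b·y = 2.51 × 0.99 = 2.485 m²
P = b + 2y = 2.51 + 2×0.99 = 4.490 m
R = A/P = 2.485/4.490 = 0.5534 m
Q = (1/n)·A·R^(2/3)·S^(1/2) = (1/0.023) × 2.485 × 0.5534^(2/3) × 0.00055^(1/2) = 1.708 m³/s
V = Q/A = 1.708/2.485 = 0.6873 m/s

0.687 m/s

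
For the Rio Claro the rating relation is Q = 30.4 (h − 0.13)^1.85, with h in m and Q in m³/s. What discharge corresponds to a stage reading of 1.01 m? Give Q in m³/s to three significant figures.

Q = 30.4 × (1.01 − 0.13)^1.85 = 30.4 × 0.88^1.85 = 24.00 m³/s

24.0 m³/s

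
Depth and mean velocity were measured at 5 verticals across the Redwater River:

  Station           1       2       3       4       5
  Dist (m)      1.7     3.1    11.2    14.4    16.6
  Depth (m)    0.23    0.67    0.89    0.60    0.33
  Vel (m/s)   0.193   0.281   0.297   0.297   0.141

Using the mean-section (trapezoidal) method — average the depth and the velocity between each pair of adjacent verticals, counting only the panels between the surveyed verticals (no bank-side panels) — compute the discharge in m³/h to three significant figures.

Panel 1-2: Δb = 1.4 m, d̄ = (0.23+0.67)/2 = 0.45, v̄ = (0.193+0.281)/2 = 0.237 → q = 1.4×0.45×0.237 = 0.1493 m³/s
Panel 2-3: Δb = 8.1 m, d̄ = (0.67+0.89)/2 = 0.78, v̄ = (0.281+0.297)/2 = 0.289 → q = 8.1×0.78×0.289 = 1.826 m³/s
Panel 3-4: Δb = 3.2 m, d̄ = (0.89+0.60)/2 = 0.745, v̄ = (0.297+0.297)/2 = 0.297 → q = 3.2×0.745×0.297 = 0.7080 m³/s
Panel 4-5: Δb = 2.2 m, d̄ = (0.60+0.33)/2 = 0.465, v̄ = (0.297+0.141)/2 = 0.219 → q = 2.2×0.465×0.219 = 0.2240 m³/s
Q = Σ q = 2.907 m³/s
= 2.907 × 3600 = 10470 m³/h

10500 m³/h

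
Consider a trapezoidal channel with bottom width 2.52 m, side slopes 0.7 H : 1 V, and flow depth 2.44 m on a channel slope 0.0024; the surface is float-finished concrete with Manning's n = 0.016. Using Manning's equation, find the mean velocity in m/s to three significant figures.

A = (b + z·y)·y = (2.52 + 0.7×2.44)×2.44 = 10.32 m²
P = b + 2y√(1+z²) = 2.52 + 2×2.44×√(1+0.7²) = 8.477 m
R = A/P = 10.32/8.477 = 1.217 m
Q = (1/n)·A·R^(2/3)·S^(1/2) = (1/0.016) × 10.32 × 1.217^(2/3) × 0.0024^(1/2) = 36.01 m³/s
V = Q/A = 36.01/10.32 = 3.490 m/s

3.49 m/s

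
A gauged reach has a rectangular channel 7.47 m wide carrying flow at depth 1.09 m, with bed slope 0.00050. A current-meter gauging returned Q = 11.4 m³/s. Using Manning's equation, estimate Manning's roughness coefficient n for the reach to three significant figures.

0.0143

A = b·y = 7.47 × 1.09 = 8.142 m²
P = b + 2y = 7.47 + 2×1.09 = 9.650 m
R = A/P = 8.142/9.650 = 0.8438 m
n = (1/Q)·A·R^(2/3)·S^(1/2) = (1/11.4) × 8.142 × 0.8929 × 0.02236 = 0.01426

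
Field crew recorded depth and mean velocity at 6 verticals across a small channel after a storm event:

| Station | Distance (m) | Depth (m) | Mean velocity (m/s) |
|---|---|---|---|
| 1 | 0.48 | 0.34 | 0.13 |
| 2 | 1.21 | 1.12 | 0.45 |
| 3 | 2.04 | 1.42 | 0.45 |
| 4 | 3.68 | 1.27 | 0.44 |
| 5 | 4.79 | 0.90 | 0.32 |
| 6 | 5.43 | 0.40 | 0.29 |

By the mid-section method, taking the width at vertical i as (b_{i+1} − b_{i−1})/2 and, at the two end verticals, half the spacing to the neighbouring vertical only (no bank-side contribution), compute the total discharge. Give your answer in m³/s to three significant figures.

2.26 m³/s

w_1 = (1.21 − 0.48)/2 = 0.365 m; q_1 = 0.13 × 0.34 × 0.365 = 0.01613 m³/s
w_2 = (2.04 − 0.48)/2 = 0.78 m; q_2 = 0.45 × 1.12 × 0.78 = 0.3931 m³/s
w_3 = (3.68 − 1.21)/2 = 1.235 m; q_3 = 0.45 × 1.42 × 1.235 = 0.7892 m³/s
w_4 = (4.79 − 2.04)/2 = 1.375 m; q_4 = 0.44 × 1.27 × 1.375 = 0.7684 m³/s
w_5 = (5.43 − 3.68)/2 = 0.875 m; q_5 = 0.32 × 0.90 × 0.875 = 0.2520 m³/s
w_6 = (5.43 − 4.79)/2 = 0.32 m; q_6 = 0.29 × 0.40 × 0.32 = 0.03712 m³/s
Q = Σ qᵢ = 2.256 m³/s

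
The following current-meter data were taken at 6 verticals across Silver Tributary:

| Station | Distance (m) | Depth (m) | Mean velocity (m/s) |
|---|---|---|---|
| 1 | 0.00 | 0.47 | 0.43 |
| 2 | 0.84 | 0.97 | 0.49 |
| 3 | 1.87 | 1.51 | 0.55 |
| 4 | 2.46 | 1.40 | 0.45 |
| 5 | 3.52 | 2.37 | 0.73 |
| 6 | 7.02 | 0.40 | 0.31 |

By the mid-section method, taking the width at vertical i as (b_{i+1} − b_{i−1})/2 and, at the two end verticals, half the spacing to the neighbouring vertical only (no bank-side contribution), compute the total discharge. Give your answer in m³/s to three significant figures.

w_1 = (0.84 − 0.00)/2 = 0.42 m; q_1 = 0.43 × 0.47 × 0.42 = 0.08488 m³/s
w_2 = (1.87 − 0.00)/2 = 0.935 m; q_2 = 0.49 × 0.97 × 0.935 = 0.4444 m³/s
w_3 = (2.46 − 0.84)/2 = 0.81 m; q_3 = 0.55 × 1.51 × 0.81 = 0.6727 m³/s
w_4 = (3.52 − 1.87)/2 = 0.825 m; q_4 = 0.45 × 1.40 × 0.825 = 0.5198 m³/s
w_5 = (7.02 − 2.46)/2 = 2.28 m; q_5 = 0.73 × 2.37 × 2.28 = 3.945 m³/s
w_6 = (7.02 − 3.52)/2 = 1.75 m; q_6 = 0.31 × 0.40 × 1.75 = 0.2170 m³/s
Q = Σ qᵢ = 5.883 m³/s

5.88 m³/s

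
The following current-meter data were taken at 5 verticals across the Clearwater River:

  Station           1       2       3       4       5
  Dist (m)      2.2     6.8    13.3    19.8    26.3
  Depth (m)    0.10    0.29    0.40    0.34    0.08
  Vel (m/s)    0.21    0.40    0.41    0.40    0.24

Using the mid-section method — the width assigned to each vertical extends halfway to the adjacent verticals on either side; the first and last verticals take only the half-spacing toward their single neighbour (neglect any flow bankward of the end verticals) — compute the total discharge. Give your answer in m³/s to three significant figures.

2.70 m³/s

w_1 = (6.8 − 2.2)/2 = 2.3 m; q_1 = 0.21 × 0.10 × 2.3 = 0.04830 m³/s
w_2 = (13.3 − 2.2)/2 = 5.55 m; q_2 = 0.40 × 0.29 × 5.55 = 0.6438 m³/s
w_3 = (19.8 − 6.8)/2 = 6.5 m; q_3 = 0.41 × 0.40 × 6.5 = 1.066 m³/s
w_4 = (26.3 − 13.3)/2 = 6.5 m; q_4 = 0.40 × 0.34 × 6.5 = 0.8840 m³/s
w_5 = (26.3 − 19.8)/2 = 3.25 m; q_5 = 0.24 × 0.08 × 3.25 = 0.06240 m³/s
Q = Σ qᵢ = 2.705 m³/s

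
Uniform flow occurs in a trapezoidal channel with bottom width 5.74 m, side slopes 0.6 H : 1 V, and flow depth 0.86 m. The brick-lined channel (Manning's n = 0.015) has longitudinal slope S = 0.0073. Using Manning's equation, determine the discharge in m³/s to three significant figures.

24.0 m³/s

A = (b + z·y)·y = (5.74 + 0.6×0.86)×0.86 = 5.380 m²
P = b + 2y√(1+z²) = 5.74 + 2×0.86×√(1+0.6²) = 7.746 m
R = A/P = 5.380/7.746 = 0.6946 m
Q = (1/n)·A·R^(2/3)·S^(1/2) = (1/0.015) × 5.380 × 0.6946^(2/3) × 0.0073^(1/2) = 24.04 m³/s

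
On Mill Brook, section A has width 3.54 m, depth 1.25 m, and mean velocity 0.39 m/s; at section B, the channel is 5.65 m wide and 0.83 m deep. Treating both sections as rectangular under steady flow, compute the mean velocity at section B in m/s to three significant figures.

0.368 m/s

Q = A₁V₁ = (3.54×1.25) × 0.39 = 1.726 m³/s
A₂ = 5.65 × 0.83 = 4.690 m²
V₂ = Q/A₂ = 1.726/4.690 = 0.3680 m/s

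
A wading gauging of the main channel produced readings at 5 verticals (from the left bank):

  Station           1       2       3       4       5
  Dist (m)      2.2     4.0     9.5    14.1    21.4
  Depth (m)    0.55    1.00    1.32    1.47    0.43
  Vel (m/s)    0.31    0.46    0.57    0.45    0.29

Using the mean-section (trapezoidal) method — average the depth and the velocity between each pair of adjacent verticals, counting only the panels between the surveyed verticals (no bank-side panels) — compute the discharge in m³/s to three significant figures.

Panel 1-2: Δb = 1.8 m, d̄ = (0.55+1.00)/2 = 0.775, v̄ = (0.31+0.46)/2 = 0.385 → q = 1.8×0.775×0.385 = 0.5371 m³/s
Panel 2-3: Δb = 5.5 m, d̄ = (1.00+1.32)/2 = 1.16, v̄ = (0.46+0.57)/2 = 0.515 → q = 5.5×1.16×0.515 = 3.286 m³/s
Panel 3-4: Δb = 4.6 m, d̄ = (1.32+1.47)/2 = 1.395, v̄ = (0.57+0.45)/2 = 0.51 → q = 4.6×1.395×0.51 = 3.273 m³/s
Panel 4-5: Δb = 7.3 m, d̄ = (1.47+0.43)/2 = 0.95, v̄ = (0.45+0.29)/2 = 0.37 → q = 7.3×0.95×0.37 = 2.566 m³/s
Q = Σ q = 9.661 m³/s

9.66 m³/s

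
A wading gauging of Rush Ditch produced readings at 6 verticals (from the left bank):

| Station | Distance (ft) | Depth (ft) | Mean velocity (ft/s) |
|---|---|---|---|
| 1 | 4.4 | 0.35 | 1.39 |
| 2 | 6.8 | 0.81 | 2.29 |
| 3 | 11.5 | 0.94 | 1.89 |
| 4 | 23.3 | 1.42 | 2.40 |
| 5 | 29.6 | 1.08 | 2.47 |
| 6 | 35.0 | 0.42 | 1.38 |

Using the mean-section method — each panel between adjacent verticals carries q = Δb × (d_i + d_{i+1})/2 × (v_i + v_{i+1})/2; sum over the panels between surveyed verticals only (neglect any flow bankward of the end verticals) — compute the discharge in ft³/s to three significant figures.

Panel 1-2: Δb = 2.4 ft, d̄ = (0.35+0.81)/2 = 0.58, v̄ = (1.39+2.29)/2 = 1.84 → q = 2.4×0.58×1.84 = 2.561 ft³/s
Panel 2-3: Δb = 4.7 ft, d̄ = (0.81+0.94)/2 = 0.875, v̄ = (2.29+1.89)/2 = 2.09 → q = 4.7×0.875×2.09 = 8.595 ft³/s
Panel 3-4: Δb = 11.8 ft, d̄ = (0.94+1.42)/2 = 1.18, v̄ = (1.89+2.40)/2 = 2.145 → q = 11.8×1.18×2.145 = 29.87 ft³/s
Panel 4-5: Δb = 6.3 ft, d̄ = (1.42+1.08)/2 = 1.25, v̄ = (2.40+2.47)/2 = 2.435 → q = 6.3×1.25×2.435 = 19.18 ft³/s
Panel 5-6: Δb = 5.4 ft, d̄ = (1.08+0.42)/2 = 0.75, v̄ = (2.47+1.38)/2 = 1.925 → q = 5.4×0.75×1.925 = 7.796 ft³/s
Q = Σ q = 68.00 ft³/s

68.0 ft³/s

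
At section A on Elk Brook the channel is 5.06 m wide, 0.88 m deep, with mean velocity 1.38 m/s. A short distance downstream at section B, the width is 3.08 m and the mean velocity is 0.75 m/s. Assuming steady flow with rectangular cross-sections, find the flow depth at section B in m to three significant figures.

Q = A₁V₁ = (5.06×0.88) × 1.38 = 6.145 m³/s
d₂ = Q/(b₂ V₂) = 6.145/(3.08×0.75) = 2.660 m

2.66 m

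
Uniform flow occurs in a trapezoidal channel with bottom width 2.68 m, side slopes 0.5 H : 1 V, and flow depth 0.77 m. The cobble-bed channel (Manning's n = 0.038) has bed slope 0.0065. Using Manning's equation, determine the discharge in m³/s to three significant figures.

A = (b + z·y)·y = (2.68 + 0.5×0.77)×0.77 = 2.360 m²
P = b + 2y√(1+z²) = 2.68 + 2×0.77×√(1+0.5²) = 4.402 m
R = A/P = 2.360/4.402 = 0.5362 m
Q = (1/n)·A·R^(2/3)·S^(1/2) = (1/0.038) × 2.360 × 0.5362^(2/3) × 0.0065^(1/2) = 3.305 m³/s

3.30 m³/s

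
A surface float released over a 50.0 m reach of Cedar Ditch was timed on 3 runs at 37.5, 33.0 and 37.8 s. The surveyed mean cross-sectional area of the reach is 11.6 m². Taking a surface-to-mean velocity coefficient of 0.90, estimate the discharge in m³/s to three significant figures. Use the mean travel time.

14.5 m³/s

t̄ = (37.5 + 33.0 + 37.8) / 3 = 36.1 s
v_surface = L / t̄ = 50.0 / 36.1 = 1.385 m/s
v_mean = 0.90 × 1.385 = 1.247 m/s
Q = A × v_mean = 11.6 × 1.247 = 14.46 m³/s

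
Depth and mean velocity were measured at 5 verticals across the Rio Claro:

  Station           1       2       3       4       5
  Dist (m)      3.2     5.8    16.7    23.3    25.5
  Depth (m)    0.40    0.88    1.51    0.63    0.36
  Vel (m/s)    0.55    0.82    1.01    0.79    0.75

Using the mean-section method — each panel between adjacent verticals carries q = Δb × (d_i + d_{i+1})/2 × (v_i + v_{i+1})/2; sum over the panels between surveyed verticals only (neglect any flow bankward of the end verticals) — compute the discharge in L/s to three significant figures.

20300 L/s

Panel 1-2: Δb = 2.6 m, d̄ = (0.40+0.88)/2 = 0.64, v̄ = (0.55+0.82)/2 = 0.685 → q = 2.6×0.64×0.685 = 1.140 m³/s
Panel 2-3: Δb = 10.9 m, d̄ = (0.88+1.51)/2 = 1.195, v̄ = (0.82+1.01)/2 = 0.915 → q = 10.9×1.195×0.915 = 11.92 m³/s
Panel 3-4: Δb = 6.6 m, d̄ = (1.51+0.63)/2 = 1.07, v̄ = (1.01+0.79)/2 = 0.9 → q = 6.6×1.07×0.9 = 6.356 m³/s
Panel 4-5: Δb = 2.2 m, d̄ = (0.63+0.36)/2 = 0.495, v̄ = (0.79+0.75)/2 = 0.77 → q = 2.2×0.495×0.77 = 0.8385 m³/s
Q = Σ q = 20.25 m³/s
= 20.25 × 1000 = 20250 L/s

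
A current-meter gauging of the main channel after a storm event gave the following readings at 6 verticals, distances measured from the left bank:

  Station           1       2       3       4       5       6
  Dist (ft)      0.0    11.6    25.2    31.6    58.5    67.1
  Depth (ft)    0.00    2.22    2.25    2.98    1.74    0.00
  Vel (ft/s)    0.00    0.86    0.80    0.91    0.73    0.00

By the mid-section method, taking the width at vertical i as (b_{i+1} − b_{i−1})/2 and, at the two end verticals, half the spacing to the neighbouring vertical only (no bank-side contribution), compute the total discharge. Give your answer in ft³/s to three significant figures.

110 ft³/s

w_2 = (25.2 − 0.0)/2 = 12.6 ft; q_2 = 0.86 × 2.22 × 12.6 = 24.06 ft³/s
w_3 = (31.6 − 11.6)/2 = 10 ft; q_3 = 0.80 × 2.25 × 10 = 18.00 ft³/s
w_4 = (58.5 − 25.2)/2 = 16.65 ft; q_4 = 0.91 × 2.98 × 16.65 = 45.15 ft³/s
w_5 = (67.1 − 31.6)/2 = 17.75 ft; q_5 = 0.73 × 1.74 × 17.75 = 22.55 ft³/s
Stations 1, 6 contribute zero (depth or velocity is 0).
Q = Σ qᵢ = 109.8 ft³/s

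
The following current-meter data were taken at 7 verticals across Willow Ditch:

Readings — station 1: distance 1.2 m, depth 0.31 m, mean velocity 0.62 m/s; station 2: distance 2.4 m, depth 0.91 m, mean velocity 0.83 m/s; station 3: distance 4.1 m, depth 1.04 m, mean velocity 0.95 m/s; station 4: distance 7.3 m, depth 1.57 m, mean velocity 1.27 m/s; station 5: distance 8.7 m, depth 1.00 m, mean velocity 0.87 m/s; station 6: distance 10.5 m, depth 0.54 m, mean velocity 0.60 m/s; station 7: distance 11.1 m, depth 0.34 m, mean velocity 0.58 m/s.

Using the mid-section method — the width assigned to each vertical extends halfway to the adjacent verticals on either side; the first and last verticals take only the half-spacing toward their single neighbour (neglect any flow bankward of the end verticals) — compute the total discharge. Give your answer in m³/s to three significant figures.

10.1 m³/s

w_1 = (2.4 − 1.2)/2 = 0.6 m; q_1 = 0.62 × 0.31 × 0.6 = 0.1153 m³/s
w_2 = (4.1 − 1.2)/2 = 1.45 m; q_2 = 0.83 × 0.91 × 1.45 = 1.095 m³/s
w_3 = (7.3 − 2.4)/2 = 2.45 m; q_3 = 0.95 × 1.04 × 2.45 = 2.421 m³/s
w_4 = (8.7 − 4.1)/2 = 2.3 m; q_4 = 1.27 × 1.57 × 2.3 = 4.586 m³/s
w_5 = (10.5 − 7.3)/2 = 1.6 m; q_5 = 0.87 × 1.00 × 1.6 = 1.392 m³/s
w_6 = (11.1 − 8.7)/2 = 1.2 m; q_6 = 0.60 × 0.54 × 1.2 = 0.3888 m³/s
w_7 = (11.1 − 10.5)/2 = 0.3 m; q_7 = 0.58 × 0.34 × 0.3 = 0.05916 m³/s
Q = Σ qᵢ = 10.06 m³/s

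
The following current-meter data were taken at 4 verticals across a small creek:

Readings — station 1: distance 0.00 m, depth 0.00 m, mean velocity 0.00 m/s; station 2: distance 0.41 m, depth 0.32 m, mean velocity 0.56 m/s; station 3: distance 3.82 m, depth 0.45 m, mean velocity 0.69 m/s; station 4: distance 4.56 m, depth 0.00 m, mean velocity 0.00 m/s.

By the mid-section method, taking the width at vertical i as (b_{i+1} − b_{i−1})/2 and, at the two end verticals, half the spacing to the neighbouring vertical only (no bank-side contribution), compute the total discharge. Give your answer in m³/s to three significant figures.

w_2 = (3.82 − 0.00)/2 = 1.91 m; q_2 = 0.56 × 0.32 × 1.91 = 0.3423 m³/s
w_3 = (4.56 − 0.41)/2 = 2.075 m; q_3 = 0.69 × 0.45 × 2.075 = 0.6443 m³/s
Stations 1, 4 contribute zero (depth or velocity is 0).
Q = Σ qᵢ = 0.9866 m³/s

0.987 m³/s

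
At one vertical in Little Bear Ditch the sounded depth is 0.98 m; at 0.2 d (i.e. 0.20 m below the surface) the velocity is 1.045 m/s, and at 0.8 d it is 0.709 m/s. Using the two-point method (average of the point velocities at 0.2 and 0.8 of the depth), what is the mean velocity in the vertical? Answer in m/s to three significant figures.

v̄ = (1.045 + 0.709) / 2 = 0.8770 m/s

0.877 m/s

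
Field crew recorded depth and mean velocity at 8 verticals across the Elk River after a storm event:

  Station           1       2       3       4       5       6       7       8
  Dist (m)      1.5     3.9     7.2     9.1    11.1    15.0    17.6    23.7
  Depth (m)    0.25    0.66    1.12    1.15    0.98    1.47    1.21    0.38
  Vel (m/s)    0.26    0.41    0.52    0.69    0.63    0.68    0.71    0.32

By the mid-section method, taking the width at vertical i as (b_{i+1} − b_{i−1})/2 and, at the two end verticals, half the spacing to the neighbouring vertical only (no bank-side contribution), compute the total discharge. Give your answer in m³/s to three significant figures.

13.1 m³/s

w_1 = (3.9 − 1.5)/2 = 1.2 m; q_1 = 0.26 × 0.25 × 1.2 = 0.07800 m³/s
w_2 = (7.2 − 1.5)/2 = 2.85 m; q_2 = 0.41 × 0.66 × 2.85 = 0.7712 m³/s
w_3 = (9.1 − 3.9)/2 = 2.6 m; q_3 = 0.52 × 1.12 × 2.6 = 1.514 m³/s
w_4 = (11.1 − 7.2)/2 = 1.95 m; q_4 = 0.69 × 1.15 × 1.95 = 1.547 m³/s
w_5 = (15.0 − 9.1)/2 = 2.95 m; q_5 = 0.63 × 0.98 × 2.95 = 1.821 m³/s
w_6 = (17.6 − 11.1)/2 = 3.25 m; q_6 = 0.68 × 1.47 × 3.25 = 3.249 m³/s
w_7 = (23.7 − 15.0)/2 = 4.35 m; q_7 = 0.71 × 1.21 × 4.35 = 3.737 m³/s
w_8 = (23.7 − 17.6)/2 = 3.05 m; q_8 = 0.32 × 0.38 × 3.05 = 0.3709 m³/s
Q = Σ qᵢ = 13.09 m³/s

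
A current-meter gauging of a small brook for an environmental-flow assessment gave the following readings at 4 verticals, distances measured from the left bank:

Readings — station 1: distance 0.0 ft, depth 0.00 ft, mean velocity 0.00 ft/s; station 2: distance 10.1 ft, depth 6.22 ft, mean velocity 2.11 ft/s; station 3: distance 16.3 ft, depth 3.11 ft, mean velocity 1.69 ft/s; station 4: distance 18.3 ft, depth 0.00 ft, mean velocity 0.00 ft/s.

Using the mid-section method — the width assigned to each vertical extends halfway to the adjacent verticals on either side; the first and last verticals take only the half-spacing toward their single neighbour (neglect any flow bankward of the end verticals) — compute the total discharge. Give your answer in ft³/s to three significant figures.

w_2 = (16.3 − 0.0)/2 = 8.15 ft; q_2 = 2.11 × 6.22 × 8.15 = 107.0 ft³/s
w_3 = (18.3 − 10.1)/2 = 4.1 ft; q_3 = 1.69 × 3.11 × 4.1 = 21.55 ft³/s
Stations 1, 4 contribute zero (depth or velocity is 0).
Q = Σ qᵢ = 128.5 ft³/s

129 ft³/s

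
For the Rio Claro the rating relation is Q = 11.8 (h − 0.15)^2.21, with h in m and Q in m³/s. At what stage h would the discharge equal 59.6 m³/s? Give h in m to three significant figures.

2.23 m

h − h₀ = (Q/C)^(1/b) = (59.6/11.8)^(1/2.21) = 2.081 m
h = 0.15 + 2.081 = 2.231 m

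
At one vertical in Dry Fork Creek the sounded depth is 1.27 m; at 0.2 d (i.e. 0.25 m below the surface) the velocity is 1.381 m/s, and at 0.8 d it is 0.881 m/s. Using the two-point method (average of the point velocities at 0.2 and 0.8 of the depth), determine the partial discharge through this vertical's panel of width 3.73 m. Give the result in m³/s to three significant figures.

v̄ = (1.381 + 0.881) / 2 = 1.131 m/s
q = v̄ × d × w = 1.131 × 1.27 × 3.73 = 5.358 m³/s

5.36 m³/s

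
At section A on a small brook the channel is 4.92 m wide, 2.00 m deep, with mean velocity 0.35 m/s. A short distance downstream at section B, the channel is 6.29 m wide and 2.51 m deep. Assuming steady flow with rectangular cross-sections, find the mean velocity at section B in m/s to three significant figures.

Q = A₁V₁ = (4.92×2.00) × 0.35 = 3.444 m³/s
A₂ = 6.29 × 2.51 = 15.79 m²
V₂ = Q/A₂ = 3.444/15.79 = 0.2181 m/s

0.218 m/s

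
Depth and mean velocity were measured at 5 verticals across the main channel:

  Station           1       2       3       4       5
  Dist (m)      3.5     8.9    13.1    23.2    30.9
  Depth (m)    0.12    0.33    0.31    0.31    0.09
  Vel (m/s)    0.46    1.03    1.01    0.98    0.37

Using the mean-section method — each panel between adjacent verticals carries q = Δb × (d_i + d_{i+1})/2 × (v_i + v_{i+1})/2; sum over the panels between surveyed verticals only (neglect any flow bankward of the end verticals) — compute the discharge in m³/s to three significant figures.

Panel 1-2: Δb = 5.4 m, d̄ = (0.12+0.33)/2 = 0.225, v̄ = (0.46+1.03)/2 = 0.745 → q = 5.4×0.225×0.745 = 0.9052 m³/s
Panel 2-3: Δb = 4.2 m, d̄ = (0.33+0.31)/2 = 0.32, v̄ = (1.03+1.01)/2 = 1.02 → q = 4.2×0.32×1.02 = 1.371 m³/s
Panel 3-4: Δb = 10.1 m, d̄ = (0.31+0.31)/2 = 0.31, v̄ = (1.01+0.98)/2 = 0.995 → q = 10.1×0.31×0.995 = 3.115 m³/s
Panel 4-5: Δb = 7.7 m, d̄ = (0.31+0.09)/2 = 0.2, v̄ = (0.98+0.37)/2 = 0.675 → q = 7.7×0.2×0.675 = 1.040 m³/s
Q = Σ q = 6.431 m³/s

6.43 m³/s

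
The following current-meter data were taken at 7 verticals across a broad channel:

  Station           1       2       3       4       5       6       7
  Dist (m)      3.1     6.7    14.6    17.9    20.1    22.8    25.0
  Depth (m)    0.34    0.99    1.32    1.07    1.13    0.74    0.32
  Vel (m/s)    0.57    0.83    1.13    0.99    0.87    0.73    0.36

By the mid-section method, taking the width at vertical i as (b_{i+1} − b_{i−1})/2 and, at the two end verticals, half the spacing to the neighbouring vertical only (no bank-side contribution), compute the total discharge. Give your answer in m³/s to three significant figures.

w_1 = (6.7 − 3.1)/2 = 1.8 m; q_1 = 0.57 × 0.34 × 1.8 = 0.3488 m³/s
w_2 = (14.6 − 3.1)/2 = 5.75 m; q_2 = 0.83 × 0.99 × 5.75 = 4.725 m³/s
w_3 = (17.9 − 6.7)/2 = 5.6 m; q_3 = 1.13 × 1.32 × 5.6 = 8.353 m³/s
w_4 = (20.1 − 14.6)/2 = 2.75 m; q_4 = 0.99 × 1.07 × 2.75 = 2.913 m³/s
w_5 = (22.8 − 17.9)/2 = 2.45 m; q_5 = 0.87 × 1.13 × 2.45 = 2.409 m³/s
w_6 = (25.0 − 20.1)/2 = 2.45 m; q_6 = 0.73 × 0.74 × 2.45 = 1.323 m³/s
w_7 = (25.0 − 22.8)/2 = 1.1 m; q_7 = 0.36 × 0.32 × 1.1 = 0.1267 m³/s
Q = Σ qᵢ = 20.20 m³/s

20.2 m³/s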